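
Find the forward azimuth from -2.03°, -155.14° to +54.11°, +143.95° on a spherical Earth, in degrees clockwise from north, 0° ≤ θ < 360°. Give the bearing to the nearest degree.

Δλ = 143.95 − -155.14 = 299.09°; wrapped into (−180°, 180°]: -60.91°.
θ = atan2( sin Δλ · cos φ₂ , cos φ₁ · sin φ₂ − sin φ₁ · cos φ₂ · cos Δλ )
  = atan2(-0.51228, 0.81973) = -32.003° → normalised to [0°, 360°): 327.997°.

328°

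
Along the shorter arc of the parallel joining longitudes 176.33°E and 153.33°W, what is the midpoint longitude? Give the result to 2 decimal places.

Signed shortest Δλ from +176.33° to -153.33° is +30.34°.
Midpoint longitude = +176.33° + (+30.34°)/2 = +176.33° + 15.17° = +191.50°.
Normalise into (−180°, 180°]: -168.50°.
(The naïve average (+176.33 + -153.33)/2 = 11.5° is on the wrong side of the globe.)

168.50°W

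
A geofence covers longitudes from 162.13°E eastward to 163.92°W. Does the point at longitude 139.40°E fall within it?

Band width going east from +162.13° to -163.92°: ((-163.92 − 162.13) mod 360) = 33.95°.
Offset of +139.40° east of the west edge: ((139.40 − 162.13) mod 360) = 337.27°.
337.27° > 33.95° ⇒ outside.

No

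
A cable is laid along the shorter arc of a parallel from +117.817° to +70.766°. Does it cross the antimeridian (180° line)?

Signed shortest Δλ = ((70.766 − 117.817 + 180) mod 360) − 180 = -47.051°.
Going west by 47.051° from +117.817° reaches +70.766° without touching 180°.

No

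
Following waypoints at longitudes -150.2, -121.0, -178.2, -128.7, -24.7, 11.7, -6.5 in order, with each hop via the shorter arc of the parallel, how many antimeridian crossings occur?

0

Leg 1: -150.2° → -121.0°, shortest Δλ = 29.2° (east) — does not cross 180°.
Leg 2: -121.0° → -178.2°, shortest Δλ = -57.2° (west) — does not cross 180°.
Leg 3: -178.2° → -128.7°, shortest Δλ = 49.5° (east) — does not cross 180°.
Leg 4: -128.7° → -24.7°, shortest Δλ = 104.0° (east) — does not cross 180°.
Leg 5: -24.7° → +11.7°, shortest Δλ = 36.4° (east) — does not cross 180°.
Leg 6: +11.7° → -6.5°, shortest Δλ = -18.2° (west) — does not cross 180°.
Total crossings: 0.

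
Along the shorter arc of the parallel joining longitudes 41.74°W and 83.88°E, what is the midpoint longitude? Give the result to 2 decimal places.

Signed shortest Δλ from -41.74° to +83.88° is +125.62°.
Midpoint longitude = -41.74° + (+125.62°)/2 = -41.74° + 62.81° = +21.07°.

21.07°E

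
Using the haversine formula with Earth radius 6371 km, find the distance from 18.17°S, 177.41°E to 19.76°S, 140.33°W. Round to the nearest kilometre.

Δλ = -140.33 − 177.41 = -317.74°; wrapped into (−180°, 180°]: 42.26°.
Δφ = -19.76 − -18.17 = -1.59°.
a = sin²(Δφ/2) + cos φ₁ · cos φ₂ · sin²(Δλ/2) = 0.116392.
c = 2·atan2(√a, √(1−a)) = 0.69631 rad → d = 6371·c ≈ 4436.17 km.

4436 km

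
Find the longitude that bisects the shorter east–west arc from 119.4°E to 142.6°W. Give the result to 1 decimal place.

Signed shortest Δλ from +119.4° to -142.6° is +98.0°.
Midpoint longitude = +119.4° + (+98.0°)/2 = +119.4° + 49.0° = +168.4°.
(The naïve average (+119.4 + -142.6)/2 = -11.6° is on the wrong side of the globe.)

168.4°E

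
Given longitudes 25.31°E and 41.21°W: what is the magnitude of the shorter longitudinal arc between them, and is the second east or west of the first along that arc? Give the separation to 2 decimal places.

Raw difference: -41.21 − 25.31 = -66.52°.
Normalise into (−180°, 180°]: -66.52° stays -66.52°.
Negative ⇒ the second point lies to the west; separation 66.52°.

66.52° west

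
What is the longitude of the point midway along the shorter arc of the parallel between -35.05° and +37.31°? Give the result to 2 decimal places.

Signed shortest Δλ from -35.05° to +37.31° is +72.36°.
Midpoint longitude = -35.05° + (+72.36°)/2 = -35.05° + 36.18° = +1.13°.

+1.13°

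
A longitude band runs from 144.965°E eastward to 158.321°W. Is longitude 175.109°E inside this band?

Band width going east from +144.965° to -158.321°: ((-158.321 − 144.965) mod 360) = 56.714°.
Offset of +175.109° east of the west edge: ((175.109 − 144.965) mod 360) = 30.144°.
30.144° ≤ 56.714° ⇒ inside.

Yes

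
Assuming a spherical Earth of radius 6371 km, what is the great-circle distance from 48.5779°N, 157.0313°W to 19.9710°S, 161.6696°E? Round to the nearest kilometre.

8653 km

Δλ = 161.6696 − -157.0313 = 318.7009°; wrapped into (−180°, 180°]: -41.2991°.
Δφ = -19.9710 − 48.5779 = -68.5489°.
a = sin²(Δφ/2) + cos φ₁ · cos φ₂ · sin²(Δλ/2) = 0.394477.
c = 2·atan2(√a, √(1−a)) = 1.35815 rad → d = 6371·c ≈ 8652.79 km.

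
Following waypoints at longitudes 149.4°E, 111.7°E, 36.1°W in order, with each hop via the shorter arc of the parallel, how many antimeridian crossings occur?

0

Leg 1: +149.4° → +111.7°, shortest Δλ = -37.7° (west) — does not cross 180°.
Leg 2: +111.7° → -36.1°, shortest Δλ = -147.8° (west) — does not cross 180°.
Total crossings: 0.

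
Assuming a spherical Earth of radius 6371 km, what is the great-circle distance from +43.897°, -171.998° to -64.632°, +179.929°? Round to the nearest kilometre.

12088 km

Δλ = 179.929 − -171.998 = 351.927°; wrapped into (−180°, 180°]: -8.073°.
Δφ = -64.632 − 43.897 = -108.529°.
a = sin²(Δφ/2) + cos φ₁ · cos φ₂ · sin²(Δλ/2) = 0.660422.
c = 2·atan2(√a, √(1−a)) = 1.89742 rad → d = 6371·c ≈ 12088.44 km.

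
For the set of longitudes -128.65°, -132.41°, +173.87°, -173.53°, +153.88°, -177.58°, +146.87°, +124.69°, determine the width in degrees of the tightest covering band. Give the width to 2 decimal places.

106.66°

Sort the longitudes: -177.58°, -173.53°, -132.41°, -128.65°, +124.69°, +146.87°, +153.88°, +173.87°.
Eastward gaps between consecutive values (wrapping around): 4.05°, 41.12°, 3.76°, 253.34°, 22.18°, 7.01°, 19.99°, 8.55°.
Largest gap = 253.34° ⇒ minimal covering band is its complement: 360° − 253.34° = 106.66°.
Band runs from +124.69° eastward to -128.65°, crossing the antimeridian.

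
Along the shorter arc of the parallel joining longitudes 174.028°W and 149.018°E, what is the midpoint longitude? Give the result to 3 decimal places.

167.495°E

Signed shortest Δλ from -174.028° to +149.018° is -36.954°.
Midpoint longitude = -174.028° + (-36.954°)/2 = -174.028° − 18.477° = -192.505°.
Normalise into (−180°, 180°]: +167.495°.
(The naïve average (-174.028 + +149.018)/2 = -12.505° is on the wrong side of the globe.)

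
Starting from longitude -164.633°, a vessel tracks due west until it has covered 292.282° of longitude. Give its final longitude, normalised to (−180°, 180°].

Start at -164.633°; shift −292.282° → -456.915°.
-456.915° lies outside (−180°, 180°]; add 360° → -96.915°.

-96.915°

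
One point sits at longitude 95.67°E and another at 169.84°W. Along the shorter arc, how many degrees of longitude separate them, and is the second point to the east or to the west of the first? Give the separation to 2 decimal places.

Raw difference: -169.84 − 95.67 = -265.51°.
Normalise into (−180°, 180°]: -265.51° + 360° = 94.49°.
Positive ⇒ the second point lies to the east; separation 94.49°.

94.49° east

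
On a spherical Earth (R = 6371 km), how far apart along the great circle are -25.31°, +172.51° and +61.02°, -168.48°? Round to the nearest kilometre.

9752 km

Δλ = -168.48 − 172.51 = -340.99°; wrapped into (−180°, 180°]: 19.01°.
Δφ = 61.02 − -25.31 = 86.33°.
a = sin²(Δφ/2) + cos φ₁ · cos φ₂ · sin²(Δλ/2) = 0.479939.
c = 2·atan2(√a, √(1−a)) = 1.53066 rad → d = 6371·c ≈ 9751.86 km.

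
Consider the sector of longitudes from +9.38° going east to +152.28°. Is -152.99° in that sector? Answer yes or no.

No

Band width going east from +9.38° to +152.28°: ((152.28 − 9.38) mod 360) = 142.90°.
Offset of -152.99° east of the west edge: ((-152.99 − 9.38) mod 360) = 197.63°.
197.63° > 142.90° ⇒ outside.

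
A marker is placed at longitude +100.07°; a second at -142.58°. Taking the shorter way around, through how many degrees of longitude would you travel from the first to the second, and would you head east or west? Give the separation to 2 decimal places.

Raw difference: -142.58 − 100.07 = -242.65°.
Normalise into (−180°, 180°]: -242.65° + 360° = 117.35°.
Positive ⇒ the second point lies to the east; separation 117.35°.

117.35° east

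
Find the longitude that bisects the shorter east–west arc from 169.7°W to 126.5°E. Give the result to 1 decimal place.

Signed shortest Δλ from -169.7° to +126.5° is -63.8°.
Midpoint longitude = -169.7° + (-63.8°)/2 = -169.7° − 31.9° = -201.6°.
Normalise into (−180°, 180°]: +158.4°.
(The naïve average (-169.7 + +126.5)/2 = -21.6° is on the wrong side of the globe.)

158.4°E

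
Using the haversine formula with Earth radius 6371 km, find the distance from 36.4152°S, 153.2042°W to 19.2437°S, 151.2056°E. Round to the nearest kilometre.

Δλ = 151.2056 − -153.2042 = 304.4098°; wrapped into (−180°, 180°]: -55.5902°.
Δφ = -19.2437 − -36.4152 = 17.1715°.
a = sin²(Δφ/2) + cos φ₁ · cos φ₂ · sin²(Δλ/2) = 0.187497.
c = 2·atan2(√a, √(1−a)) = 0.89566 rad → d = 6371·c ≈ 5706.23 km.

5706 km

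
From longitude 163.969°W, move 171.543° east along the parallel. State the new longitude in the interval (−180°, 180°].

Start at -163.969°; shift +171.543° → +7.574°.
+7.574° already lies in (−180°, 180°].

7.574°E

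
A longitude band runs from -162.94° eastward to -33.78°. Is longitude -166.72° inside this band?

Band width going east from -162.94° to -33.78°: ((-33.78 − -162.94) mod 360) = 129.16°.
Offset of -166.72° east of the west edge: ((-166.72 − -162.94) mod 360) = 356.22°.
356.22° > 129.16° ⇒ outside.

No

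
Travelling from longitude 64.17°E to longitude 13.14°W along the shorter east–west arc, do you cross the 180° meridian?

No

Signed shortest Δλ = ((-13.14 − 64.17 + 180) mod 360) − 180 = -77.31°.
Going west by 77.31° from +64.17° reaches -13.14° without touching 180°.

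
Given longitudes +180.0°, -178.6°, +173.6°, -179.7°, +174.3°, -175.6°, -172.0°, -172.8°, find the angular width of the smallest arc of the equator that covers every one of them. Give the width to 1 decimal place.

14.4°

Sort the longitudes: -179.7°, -178.6°, -175.6°, -172.8°, -172.0°, +173.6°, +174.3°, +180.0°.
Eastward gaps between consecutive values (wrapping around): 1.1°, 3.0°, 2.8°, 0.8°, 345.6°, 0.7°, 5.7°, 0.3°.
Largest gap = 345.6° ⇒ minimal covering band is its complement: 360° − 345.6° = 14.4°.
Band runs from +173.6° eastward to -172.0°, crossing the antimeridian.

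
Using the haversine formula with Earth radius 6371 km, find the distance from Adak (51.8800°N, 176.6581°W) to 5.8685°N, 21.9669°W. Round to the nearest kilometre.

13159 km

Δλ = -21.9669 − -176.6581 = 154.6912°.
Δφ = 5.8685 − 51.8800 = -46.0115°.
a = sin²(Δφ/2) + cos φ₁ · cos φ₂ · sin²(Δλ/2) = 0.737348.
c = 2·atan2(√a, √(1−a)) = 2.06541 rad → d = 6371·c ≈ 13158.76 km.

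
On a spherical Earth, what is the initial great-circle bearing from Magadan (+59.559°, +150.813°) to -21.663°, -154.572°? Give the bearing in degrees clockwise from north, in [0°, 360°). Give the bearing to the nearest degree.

131°

Δλ = -154.572 − 150.813 = -305.385°; wrapped into (−180°, 180°]: 54.615°.
θ = atan2( sin Δλ · cos φ₂ , cos φ₁ · sin φ₂ − sin φ₁ · cos φ₂ · cos Δλ )
  = atan2(0.75770, -0.65101) = 130.669° → normalised to [0°, 360°): 130.669°.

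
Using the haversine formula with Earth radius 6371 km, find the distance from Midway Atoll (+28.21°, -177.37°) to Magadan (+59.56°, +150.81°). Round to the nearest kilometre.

4237 km

Δλ = 150.81 − -177.37 = 328.18°; wrapped into (−180°, 180°]: -31.82°.
Δφ = 59.56 − 28.21 = 31.35°.
a = sin²(Δφ/2) + cos φ₁ · cos φ₂ · sin²(Δλ/2) = 0.106547.
c = 2·atan2(√a, √(1−a)) = 0.66502 rad → d = 6371·c ≈ 4236.82 km.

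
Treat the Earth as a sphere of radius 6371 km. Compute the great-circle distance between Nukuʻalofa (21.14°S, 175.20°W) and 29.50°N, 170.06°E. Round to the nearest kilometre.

Δλ = 170.06 − -175.20 = 345.26°; wrapped into (−180°, 180°]: -14.74°.
Δφ = 29.50 − -21.14 = 50.64°.
a = sin²(Δφ/2) + cos φ₁ · cos φ₂ · sin²(Δλ/2) = 0.196262.
c = 2·atan2(√a, √(1−a)) = 0.91792 rad → d = 6371·c ≈ 5848.05 km.

5848 km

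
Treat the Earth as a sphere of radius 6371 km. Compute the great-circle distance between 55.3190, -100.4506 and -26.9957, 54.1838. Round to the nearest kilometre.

16262 km

Δλ = 54.1838 − -100.4506 = 154.6344°.
Δφ = -26.9957 − 55.3190 = -82.3147°.
a = sin²(Δφ/2) + cos φ₁ · cos φ₂ · sin²(Δλ/2) = 0.915703.
c = 2·atan2(√a, √(1−a)) = 2.55243 rad → d = 6371·c ≈ 16261.52 km.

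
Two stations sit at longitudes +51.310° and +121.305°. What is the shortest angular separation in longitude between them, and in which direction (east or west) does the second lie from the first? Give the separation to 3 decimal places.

69.995° east

Raw difference: 121.305 − 51.310 = 69.995°.
Normalise into (−180°, 180°]: 69.995° stays 69.995°.
Positive ⇒ the second point lies to the east; separation 69.995°.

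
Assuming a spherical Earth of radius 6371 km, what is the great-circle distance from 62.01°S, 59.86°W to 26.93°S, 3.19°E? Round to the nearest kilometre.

5991 km

Δλ = 3.19 − -59.86 = 63.05°.
Δφ = -26.93 − -62.01 = 35.08°.
a = sin²(Δφ/2) + cos φ₁ · cos φ₂ · sin²(Δλ/2) = 0.205220.
c = 2·atan2(√a, √(1−a)) = 0.94028 rad → d = 6371·c ≈ 5990.53 km.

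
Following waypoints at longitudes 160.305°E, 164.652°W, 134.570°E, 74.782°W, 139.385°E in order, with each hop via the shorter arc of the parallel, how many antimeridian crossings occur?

4

Leg 1: +160.305° → -164.652°, shortest Δλ = 35.043° (east) — crosses 180°.
Leg 2: -164.652° → +134.570°, shortest Δλ = -60.778° (west) — crosses 180°.
Leg 3: +134.570° → -74.782°, shortest Δλ = 150.648° (east) — crosses 180°.
Leg 4: -74.782° → +139.385°, shortest Δλ = -145.833° (west) — crosses 180°.
Total crossings: 4.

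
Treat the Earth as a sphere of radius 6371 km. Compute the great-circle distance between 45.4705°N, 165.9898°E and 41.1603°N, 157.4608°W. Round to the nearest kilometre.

Δλ = -157.4608 − 165.9898 = -323.4506°; wrapped into (−180°, 180°]: 36.5494°.
Δφ = 41.1603 − 45.4705 = -4.3102°.
a = sin²(Δφ/2) + cos φ₁ · cos φ₂ · sin²(Δλ/2) = 0.053329.
c = 2·atan2(√a, √(1−a)) = 0.46607 rad → d = 6371·c ≈ 2969.31 km.

2969 km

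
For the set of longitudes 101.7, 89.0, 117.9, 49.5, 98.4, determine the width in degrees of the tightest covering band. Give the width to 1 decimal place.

68.4°

Sort the longitudes: +49.5°, +89.0°, +98.4°, +101.7°, +117.9°.
Eastward gaps between consecutive values (wrapping around): 39.5°, 9.4°, 3.3°, 16.2°, 291.6°.
Largest gap = 291.6° ⇒ minimal covering band is its complement: 360° − 291.6° = 68.4°.
Band runs from +49.5° eastward to +117.9°.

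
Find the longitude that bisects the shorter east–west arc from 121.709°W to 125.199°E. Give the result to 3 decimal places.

178.255°W

Signed shortest Δλ from -121.709° to +125.199° is -113.092°.
Midpoint longitude = -121.709° + (-113.092°)/2 = -121.709° − 56.546° = -178.255°.
(The naïve average (-121.709 + +125.199)/2 = 1.745° is on the wrong side of the globe.)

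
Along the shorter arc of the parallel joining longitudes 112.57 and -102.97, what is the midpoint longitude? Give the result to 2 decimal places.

-175.20°

Signed shortest Δλ from +112.57° to -102.97° is +144.46°.
Midpoint longitude = +112.57° + (+144.46°)/2 = +112.57° + 72.23° = +184.80°.
Normalise into (−180°, 180°]: -175.20°.
(The naïve average (+112.57 + -102.97)/2 = 4.8° is on the wrong side of the globe.)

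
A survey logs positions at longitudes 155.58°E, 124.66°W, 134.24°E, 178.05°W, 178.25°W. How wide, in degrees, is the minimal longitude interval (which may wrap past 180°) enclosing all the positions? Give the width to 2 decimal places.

Sort the longitudes: -178.25°, -178.05°, -124.66°, +134.24°, +155.58°.
Eastward gaps between consecutive values (wrapping around): 0.20°, 53.39°, 258.90°, 21.34°, 26.17°.
Largest gap = 258.90° ⇒ minimal covering band is its complement: 360° − 258.90° = 101.10°.
Band runs from +134.24° eastward to -124.66°, crossing the antimeridian.

101.10°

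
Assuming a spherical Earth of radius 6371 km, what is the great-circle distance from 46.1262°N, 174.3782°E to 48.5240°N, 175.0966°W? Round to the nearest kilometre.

Δλ = -175.0966 − 174.3782 = -349.4748°; wrapped into (−180°, 180°]: 10.5252°.
Δφ = 48.5240 − 46.1262 = 2.3978°.
a = sin²(Δφ/2) + cos φ₁ · cos φ₂ · sin²(Δλ/2) = 0.004299.
c = 2·atan2(√a, √(1−a)) = 0.13123 rad → d = 6371·c ≈ 836.09 km.

836 km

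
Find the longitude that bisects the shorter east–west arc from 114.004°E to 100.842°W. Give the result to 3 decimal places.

173.419°W

Signed shortest Δλ from +114.004° to -100.842° is +145.154°.
Midpoint longitude = +114.004° + (+145.154°)/2 = +114.004° + 72.577° = +186.581°.
Normalise into (−180°, 180°]: -173.419°.
(The naïve average (+114.004 + -100.842)/2 = 6.581° is on the wrong side of the globe.)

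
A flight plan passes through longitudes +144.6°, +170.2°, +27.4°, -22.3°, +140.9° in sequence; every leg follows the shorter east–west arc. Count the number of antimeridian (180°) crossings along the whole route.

0

Leg 1: +144.6° → +170.2°, shortest Δλ = 25.6° (east) — does not cross 180°.
Leg 2: +170.2° → +27.4°, shortest Δλ = -142.8° (west) — does not cross 180°.
Leg 3: +27.4° → -22.3°, shortest Δλ = -49.7° (west) — does not cross 180°.
Leg 4: -22.3° → +140.9°, shortest Δλ = 163.2° (east) — does not cross 180°.
Total crossings: 0.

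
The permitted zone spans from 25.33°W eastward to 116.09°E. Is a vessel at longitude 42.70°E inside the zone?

Band width going east from -25.33° to +116.09°: ((116.09 − -25.33) mod 360) = 141.42°.
Offset of +42.70° east of the west edge: ((42.70 − -25.33) mod 360) = 68.03°.
68.03° ≤ 141.42° ⇒ inside.

Yes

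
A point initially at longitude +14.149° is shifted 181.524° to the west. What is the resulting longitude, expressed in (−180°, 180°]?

-167.375°

Start at +14.149°; shift −181.524° → -167.375°.
-167.375° already lies in (−180°, 180°].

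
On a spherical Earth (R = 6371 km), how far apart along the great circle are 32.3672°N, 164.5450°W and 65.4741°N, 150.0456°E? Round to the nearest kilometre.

Δλ = 150.0456 − -164.5450 = 314.5906°; wrapped into (−180°, 180°]: -45.4094°.
Δφ = 65.4741 − 32.3672 = 33.1069°.
a = sin²(Δφ/2) + cos φ₁ · cos φ₂ · sin²(Δλ/2) = 0.133408.
c = 2·atan2(√a, √(1−a)) = 0.74780 rad → d = 6371·c ≈ 4764.26 km.

4764 km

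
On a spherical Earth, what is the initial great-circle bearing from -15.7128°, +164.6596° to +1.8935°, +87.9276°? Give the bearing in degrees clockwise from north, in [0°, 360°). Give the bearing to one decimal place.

Δλ = 87.9276 − 164.6596 = -76.7320°.
θ = atan2( sin Δλ · cos φ₂ , cos φ₁ · sin φ₂ − sin φ₁ · cos φ₂ · cos Δλ )
  = atan2(-0.97278, 0.09393) = -84.485° → normalised to [0°, 360°): 275.515°.

275.5°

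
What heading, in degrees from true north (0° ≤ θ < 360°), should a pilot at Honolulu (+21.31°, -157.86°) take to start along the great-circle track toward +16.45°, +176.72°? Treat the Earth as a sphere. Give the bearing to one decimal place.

262.9°

Δλ = 176.72 − -157.86 = 334.58°; wrapped into (−180°, 180°]: -25.42°.
θ = atan2( sin Δλ · cos φ₂ , cos φ₁ · sin φ₂ − sin φ₁ · cos φ₂ · cos Δλ )
  = atan2(-0.41168, -0.05098) = -97.059° → normalised to [0°, 360°): 262.941°.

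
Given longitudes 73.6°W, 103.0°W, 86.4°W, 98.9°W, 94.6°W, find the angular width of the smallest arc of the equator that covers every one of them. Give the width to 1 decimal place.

29.4°

Sort the longitudes: -103.0°, -98.9°, -94.6°, -86.4°, -73.6°.
Eastward gaps between consecutive values (wrapping around): 4.1°, 4.3°, 8.2°, 12.8°, 330.6°.
Largest gap = 330.6° ⇒ minimal covering band is its complement: 360° − 330.6° = 29.4°.
Band runs from -103.0° eastward to -73.6°.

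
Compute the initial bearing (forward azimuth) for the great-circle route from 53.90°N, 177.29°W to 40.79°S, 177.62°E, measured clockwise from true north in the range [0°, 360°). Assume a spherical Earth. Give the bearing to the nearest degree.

Δλ = 177.62 − -177.29 = 354.91°; wrapped into (−180°, 180°]: -5.09°.
θ = atan2( sin Δλ · cos φ₂ , cos φ₁ · sin φ₂ − sin φ₁ · cos φ₂ · cos Δλ )
  = atan2(-0.06717, -0.99424) = -176.135° → normalised to [0°, 360°): 183.865°.

184°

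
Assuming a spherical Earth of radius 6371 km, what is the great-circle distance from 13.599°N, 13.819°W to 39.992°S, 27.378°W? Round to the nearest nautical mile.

3306 nmi

Δλ = -27.378 − -13.819 = -13.559°.
Δφ = -39.992 − 13.599 = -53.591°.
a = sin²(Δφ/2) + cos φ₁ · cos φ₂ · sin²(Δλ/2) = 0.213604.
c = 2·atan2(√a, √(1−a)) = 0.96089 rad → d = 6371·c ≈ 6121.83 km ≈ 3305.52 nmi.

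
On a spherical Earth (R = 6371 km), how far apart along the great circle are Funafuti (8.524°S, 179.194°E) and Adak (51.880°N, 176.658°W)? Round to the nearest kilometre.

Δλ = -176.658 − 179.194 = -355.852°; wrapped into (−180°, 180°]: 4.148°.
Δφ = 51.880 − -8.524 = 60.404°.
a = sin²(Δφ/2) + cos φ₁ · cos φ₂ · sin²(Δλ/2) = 0.253859.
c = 2·atan2(√a, √(1−a)) = 1.05609 rad → d = 6371·c ≈ 6728.33 km.

6728 km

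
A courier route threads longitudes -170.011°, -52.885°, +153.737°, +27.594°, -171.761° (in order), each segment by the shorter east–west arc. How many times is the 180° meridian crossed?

Leg 1: -170.011° → -52.885°, shortest Δλ = 117.126° (east) — does not cross 180°.
Leg 2: -52.885° → +153.737°, shortest Δλ = -153.378° (west) — crosses 180°.
Leg 3: +153.737° → +27.594°, shortest Δλ = -126.143° (west) — does not cross 180°.
Leg 4: +27.594° → -171.761°, shortest Δλ = 160.645° (east) — crosses 180°.
Total crossings: 2.

2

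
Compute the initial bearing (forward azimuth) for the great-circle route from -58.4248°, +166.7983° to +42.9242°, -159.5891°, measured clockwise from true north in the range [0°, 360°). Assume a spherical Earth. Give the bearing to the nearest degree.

25°

Δλ = -159.5891 − 166.7983 = -326.3874°; wrapped into (−180°, 180°]: 33.6126°.
θ = atan2( sin Δλ · cos φ₂ , cos φ₁ · sin φ₂ − sin φ₁ · cos φ₂ · cos Δλ )
  = atan2(0.40536, 0.87614) = 24.828° → normalised to [0°, 360°): 24.828°.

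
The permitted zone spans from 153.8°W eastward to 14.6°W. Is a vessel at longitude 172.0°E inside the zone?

Band width going east from -153.8° to -14.6°: ((-14.6 − -153.8) mod 360) = 139.2°.
Offset of +172.0° east of the west edge: ((172.0 − -153.8) mod 360) = 325.8°.
325.8° > 139.2° ⇒ outside.

No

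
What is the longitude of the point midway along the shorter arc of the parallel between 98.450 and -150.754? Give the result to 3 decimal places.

Signed shortest Δλ from +98.450° to -150.754° is +110.796°.
Midpoint longitude = +98.450° + (+110.796°)/2 = +98.450° + 55.398° = +153.848°.
(The naïve average (+98.450 + -150.754)/2 = -26.152° is on the wrong side of the globe.)

+153.848°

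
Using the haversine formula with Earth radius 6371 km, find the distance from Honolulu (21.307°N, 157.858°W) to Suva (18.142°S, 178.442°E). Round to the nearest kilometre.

5090 km

Δλ = 178.442 − -157.858 = 336.300°; wrapped into (−180°, 180°]: -23.700°.
Δφ = -18.142 − 21.307 = -39.449°.
a = sin²(Δφ/2) + cos φ₁ · cos φ₂ · sin²(Δλ/2) = 0.151238.
c = 2·atan2(√a, √(1−a)) = 0.79886 rad → d = 6371·c ≈ 5089.54 km.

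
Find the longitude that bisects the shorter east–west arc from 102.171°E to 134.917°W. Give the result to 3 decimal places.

163.627°E

Signed shortest Δλ from +102.171° to -134.917° is +122.912°.
Midpoint longitude = +102.171° + (+122.912°)/2 = +102.171° + 61.456° = +163.627°.
(The naïve average (+102.171 + -134.917)/2 = -16.373° is on the wrong side of the globe.)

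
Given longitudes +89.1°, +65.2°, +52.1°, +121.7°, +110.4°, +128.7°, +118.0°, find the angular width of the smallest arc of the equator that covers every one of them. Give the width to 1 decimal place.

Sort the longitudes: +52.1°, +65.2°, +89.1°, +110.4°, +118.0°, +121.7°, +128.7°.
Eastward gaps between consecutive values (wrapping around): 13.1°, 23.9°, 21.3°, 7.6°, 3.7°, 7.0°, 283.4°.
Largest gap = 283.4° ⇒ minimal covering band is its complement: 360° − 283.4° = 76.6°.
Band runs from +52.1° eastward to +128.7°.

76.6°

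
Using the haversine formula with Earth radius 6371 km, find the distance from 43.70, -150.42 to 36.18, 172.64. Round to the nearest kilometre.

Δλ = 172.64 − -150.42 = 323.06°; wrapped into (−180°, 180°]: -36.94°.
Δφ = 36.18 − 43.70 = -7.52°.
a = sin²(Δφ/2) + cos φ₁ · cos φ₂ · sin²(Δλ/2) = 0.062870.
c = 2·atan2(√a, √(1−a)) = 0.50689 rad → d = 6371·c ≈ 3229.38 km.

3229 km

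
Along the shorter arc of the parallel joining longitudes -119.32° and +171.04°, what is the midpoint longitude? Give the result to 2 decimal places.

Signed shortest Δλ from -119.32° to +171.04° is -69.64°.
Midpoint longitude = -119.32° + (-69.64°)/2 = -119.32° − 34.82° = -154.14°.
(The naïve average (-119.32 + +171.04)/2 = 25.86° is on the wrong side of the globe.)

-154.14°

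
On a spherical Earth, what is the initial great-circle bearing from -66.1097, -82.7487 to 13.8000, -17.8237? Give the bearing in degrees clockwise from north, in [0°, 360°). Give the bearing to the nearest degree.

62°

Δλ = -17.8237 − -82.7487 = 64.9250°.
θ = atan2( sin Δλ · cos φ₂ , cos φ₁ · sin φ₂ − sin φ₁ · cos φ₂ · cos Δλ )
  = atan2(0.87961, 0.47291) = 61.736° → normalised to [0°, 360°): 61.736°.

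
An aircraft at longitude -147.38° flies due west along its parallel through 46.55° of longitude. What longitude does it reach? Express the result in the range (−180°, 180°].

+166.07°

Start at -147.38°; shift −46.55° → -193.93°.
-193.93° lies outside (−180°, 180°]; add 360° → +166.07°.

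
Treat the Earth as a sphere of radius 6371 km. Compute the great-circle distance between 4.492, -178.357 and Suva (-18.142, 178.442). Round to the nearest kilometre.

2541 km

Δλ = 178.442 − -178.357 = 356.799°; wrapped into (−180°, 180°]: -3.201°.
Δφ = -18.142 − 4.492 = -22.634°.
a = sin²(Δφ/2) + cos φ₁ · cos φ₂ · sin²(Δλ/2) = 0.039248.
c = 2·atan2(√a, √(1−a)) = 0.39886 rad → d = 6371·c ≈ 2541.14 km.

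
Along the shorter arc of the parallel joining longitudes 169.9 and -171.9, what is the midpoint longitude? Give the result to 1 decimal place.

Signed shortest Δλ from +169.9° to -171.9° is +18.2°.
Midpoint longitude = +169.9° + (+18.2°)/2 = +169.9° + 9.1° = +179.0°.
(The naïve average (+169.9 + -171.9)/2 = -1.0° is on the wrong side of the globe.)

+179.0°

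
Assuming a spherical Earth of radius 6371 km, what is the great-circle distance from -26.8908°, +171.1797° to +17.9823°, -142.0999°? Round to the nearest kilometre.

7091 km

Δλ = -142.0999 − 171.1797 = -313.2796°; wrapped into (−180°, 180°]: 46.7204°.
Δφ = 17.9823 − -26.8908 = 44.8731°.
a = sin²(Δφ/2) + cos φ₁ · cos φ₂ · sin²(Δλ/2) = 0.279035.
c = 2·atan2(√a, √(1−a)) = 1.11305 rad → d = 6371·c ≈ 7091.23 km.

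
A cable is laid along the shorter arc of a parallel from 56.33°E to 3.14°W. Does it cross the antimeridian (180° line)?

Signed shortest Δλ = ((-3.14 − 56.33 + 180) mod 360) − 180 = -59.47°.
Going west by 59.47° from +56.33° reaches -3.14° without touching 180°.

No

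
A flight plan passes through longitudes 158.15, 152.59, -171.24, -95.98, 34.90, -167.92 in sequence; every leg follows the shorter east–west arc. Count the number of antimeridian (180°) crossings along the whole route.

2

Leg 1: +158.15° → +152.59°, shortest Δλ = -5.56° (west) — does not cross 180°.
Leg 2: +152.59° → -171.24°, shortest Δλ = 36.17° (east) — crosses 180°.
Leg 3: -171.24° → -95.98°, shortest Δλ = 75.26° (east) — does not cross 180°.
Leg 4: -95.98° → +34.90°, shortest Δλ = 130.88° (east) — does not cross 180°.
Leg 5: +34.90° → -167.92°, shortest Δλ = 157.18° (east) — crosses 180°.
Total crossings: 2.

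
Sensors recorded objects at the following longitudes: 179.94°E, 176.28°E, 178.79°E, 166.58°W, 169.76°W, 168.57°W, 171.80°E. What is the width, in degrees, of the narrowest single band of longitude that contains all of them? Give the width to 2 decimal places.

Sort the longitudes: -169.76°, -168.57°, -166.58°, +171.80°, +176.28°, +178.79°, +179.94°.
Eastward gaps between consecutive values (wrapping around): 1.19°, 1.99°, 338.38°, 4.48°, 2.51°, 1.15°, 10.30°.
Largest gap = 338.38° ⇒ minimal covering band is its complement: 360° − 338.38° = 21.62°.
Band runs from +171.80° eastward to -166.58°, crossing the antimeridian.

21.62°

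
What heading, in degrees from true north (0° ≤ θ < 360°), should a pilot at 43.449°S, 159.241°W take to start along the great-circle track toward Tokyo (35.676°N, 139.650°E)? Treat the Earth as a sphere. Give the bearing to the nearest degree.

314°

Δλ = 139.650 − -159.241 = 298.891°; wrapped into (−180°, 180°]: -61.109°.
θ = atan2( sin Δλ · cos φ₂ , cos φ₁ · sin φ₂ − sin φ₁ · cos φ₂ · cos Δλ )
  = atan2(-0.71123, 0.69330) = -45.731° → normalised to [0°, 360°): 314.269°.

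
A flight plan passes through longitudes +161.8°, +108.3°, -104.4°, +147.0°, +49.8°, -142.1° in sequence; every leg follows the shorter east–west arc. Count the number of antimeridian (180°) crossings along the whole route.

3

Leg 1: +161.8° → +108.3°, shortest Δλ = -53.5° (west) — does not cross 180°.
Leg 2: +108.3° → -104.4°, shortest Δλ = 147.3° (east) — crosses 180°.
Leg 3: -104.4° → +147.0°, shortest Δλ = -108.6° (west) — crosses 180°.
Leg 4: +147.0° → +49.8°, shortest Δλ = -97.2° (west) — does not cross 180°.
Leg 5: +49.8° → -142.1°, shortest Δλ = 168.1° (east) — crosses 180°.
Total crossings: 3.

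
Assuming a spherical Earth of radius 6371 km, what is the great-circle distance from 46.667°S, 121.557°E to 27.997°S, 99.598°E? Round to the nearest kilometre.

2823 km

Δλ = 99.598 − 121.557 = -21.959°.
Δφ = -27.997 − -46.667 = 18.670°.
a = sin²(Δφ/2) + cos φ₁ · cos φ₂ · sin²(Δλ/2) = 0.048291.
c = 2·atan2(√a, √(1−a)) = 0.44312 rad → d = 6371·c ≈ 2823.11 km.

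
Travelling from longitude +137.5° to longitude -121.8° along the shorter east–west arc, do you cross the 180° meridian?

Yes

Naïve |-121.8 − 137.5| = 259.3° > 180°, so the shorter arc goes the other way round — across 180°.
Signed shortest Δλ = ((-121.8 − 137.5 + 180) mod 360) − 180 = 100.7°.
Going east by 100.7° from +137.5° passes through 180° before reaching -121.8°.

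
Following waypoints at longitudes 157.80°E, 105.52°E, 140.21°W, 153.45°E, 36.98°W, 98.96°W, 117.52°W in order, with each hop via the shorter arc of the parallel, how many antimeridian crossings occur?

Leg 1: +157.80° → +105.52°, shortest Δλ = -52.28° (west) — does not cross 180°.
Leg 2: +105.52° → -140.21°, shortest Δλ = 114.27° (east) — crosses 180°.
Leg 3: -140.21° → +153.45°, shortest Δλ = -66.34° (west) — crosses 180°.
Leg 4: +153.45° → -36.98°, shortest Δλ = 169.57° (east) — crosses 180°.
Leg 5: -36.98° → -98.96°, shortest Δλ = -61.98° (west) — does not cross 180°.
Leg 6: -98.96° → -117.52°, shortest Δλ = -18.56° (west) — does not cross 180°.
Total crossings: 3.

3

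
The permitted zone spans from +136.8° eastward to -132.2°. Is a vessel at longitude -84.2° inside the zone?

No

Band width going east from +136.8° to -132.2°: ((-132.2 − 136.8) mod 360) = 91.0°.
Offset of -84.2° east of the west edge: ((-84.2 − 136.8) mod 360) = 139.0°.
139.0° > 91.0° ⇒ outside.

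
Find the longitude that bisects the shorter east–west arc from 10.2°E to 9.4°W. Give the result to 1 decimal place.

0.4°E

Signed shortest Δλ from +10.2° to -9.4° is -19.6°.
Midpoint longitude = +10.2° + (-19.6°)/2 = +10.2° − 9.8° = +0.4°.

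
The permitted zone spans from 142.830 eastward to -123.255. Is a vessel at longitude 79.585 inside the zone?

Band width going east from +142.830° to -123.255°: ((-123.255 − 142.830) mod 360) = 93.915°.
Offset of +79.585° east of the west edge: ((79.585 − 142.830) mod 360) = 296.755°.
296.755° > 93.915° ⇒ outside.

No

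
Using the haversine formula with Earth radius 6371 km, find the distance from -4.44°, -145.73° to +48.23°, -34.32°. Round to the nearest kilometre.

Δλ = -34.32 − -145.73 = 111.41°.
Δφ = 48.23 − -4.44 = 52.67°.
a = sin²(Δφ/2) + cos φ₁ · cos φ₂ · sin²(Δλ/2) = 0.650088.
c = 2·atan2(√a, √(1−a)) = 1.87567 rad → d = 6371·c ≈ 11949.92 km.

11950 km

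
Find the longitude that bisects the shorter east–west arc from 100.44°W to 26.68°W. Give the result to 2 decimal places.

Signed shortest Δλ from -100.44° to -26.68° is +73.76°.
Midpoint longitude = -100.44° + (+73.76°)/2 = -100.44° + 36.88° = -63.56°.

63.56°W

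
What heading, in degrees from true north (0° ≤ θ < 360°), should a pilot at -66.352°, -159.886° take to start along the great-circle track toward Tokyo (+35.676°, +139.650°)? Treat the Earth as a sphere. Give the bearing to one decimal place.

Δλ = 139.650 − -159.886 = 299.536°; wrapped into (−180°, 180°]: -60.464°.
θ = atan2( sin Δλ · cos φ₂ , cos φ₁ · sin φ₂ − sin φ₁ · cos φ₂ · cos Δλ )
  = atan2(-0.70676, 0.60076) = -49.635° → normalised to [0°, 360°): 310.365°.

310.4°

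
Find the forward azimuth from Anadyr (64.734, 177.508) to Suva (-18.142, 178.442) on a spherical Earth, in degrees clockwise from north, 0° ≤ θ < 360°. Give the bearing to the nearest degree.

179°

Δλ = 178.442 − 177.508 = 0.934°.
θ = atan2( sin Δλ · cos φ₂ , cos φ₁ · sin φ₂ − sin φ₁ · cos φ₂ · cos Δλ )
  = atan2(0.01549, -0.99217) = 179.106° → normalised to [0°, 360°): 179.106°.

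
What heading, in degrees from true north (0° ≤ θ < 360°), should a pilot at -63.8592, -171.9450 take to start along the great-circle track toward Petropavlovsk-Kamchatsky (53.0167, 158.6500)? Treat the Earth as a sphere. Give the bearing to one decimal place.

Δλ = 158.6500 − -171.9450 = 330.5950°; wrapped into (−180°, 180°]: -29.4050°.
θ = atan2( sin Δλ · cos φ₂ , cos φ₁ · sin φ₂ − sin φ₁ · cos φ₂ · cos Δλ )
  = atan2(-0.29536, 0.82241) = -19.755° → normalised to [0°, 360°): 340.245°.

340.2°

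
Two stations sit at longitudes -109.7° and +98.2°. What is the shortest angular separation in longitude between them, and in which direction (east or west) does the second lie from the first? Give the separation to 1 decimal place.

Raw difference: 98.2 − -109.7 = 207.9°.
Normalise into (−180°, 180°]: 207.9° − 360° = -152.1°.
Negative ⇒ the second point lies to the west; separation 152.1°.

152.1° west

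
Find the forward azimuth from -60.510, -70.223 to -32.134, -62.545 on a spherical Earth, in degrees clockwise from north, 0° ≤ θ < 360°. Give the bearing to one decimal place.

13.6°

Δλ = -62.545 − -70.223 = 7.678°.
θ = atan2( sin Δλ · cos φ₂ , cos φ₁ · sin φ₂ − sin φ₁ · cos φ₂ · cos Δλ )
  = atan2(0.11314, 0.46865) = 13.572° → normalised to [0°, 360°): 13.572°.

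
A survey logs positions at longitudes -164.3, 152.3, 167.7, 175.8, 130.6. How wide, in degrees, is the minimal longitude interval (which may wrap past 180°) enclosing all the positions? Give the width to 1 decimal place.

65.1°

Sort the longitudes: -164.3°, +130.6°, +152.3°, +167.7°, +175.8°.
Eastward gaps between consecutive values (wrapping around): 294.9°, 21.7°, 15.4°, 8.1°, 19.9°.
Largest gap = 294.9° ⇒ minimal covering band is its complement: 360° − 294.9° = 65.1°.
Band runs from +130.6° eastward to -164.3°, crossing the antimeridian.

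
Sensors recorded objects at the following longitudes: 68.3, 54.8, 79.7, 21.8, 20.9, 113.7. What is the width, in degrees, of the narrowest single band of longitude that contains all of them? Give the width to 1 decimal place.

92.8°

Sort the longitudes: +20.9°, +21.8°, +54.8°, +68.3°, +79.7°, +113.7°.
Eastward gaps between consecutive values (wrapping around): 0.9°, 33.0°, 13.5°, 11.4°, 34.0°, 267.2°.
Largest gap = 267.2° ⇒ minimal covering band is its complement: 360° − 267.2° = 92.8°.
Band runs from +20.9° eastward to +113.7°.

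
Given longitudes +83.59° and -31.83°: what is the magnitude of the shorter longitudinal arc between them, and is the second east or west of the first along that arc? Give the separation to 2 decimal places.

115.42° west

Raw difference: -31.83 − 83.59 = -115.42°.
Normalise into (−180°, 180°]: -115.42° stays -115.42°.
Negative ⇒ the second point lies to the west; separation 115.42°.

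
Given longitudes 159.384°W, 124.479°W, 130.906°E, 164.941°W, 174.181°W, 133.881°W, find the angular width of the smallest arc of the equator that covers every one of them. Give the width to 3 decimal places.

104.615°

Sort the longitudes: -174.181°, -164.941°, -159.384°, -133.881°, -124.479°, +130.906°.
Eastward gaps between consecutive values (wrapping around): 9.240°, 5.557°, 25.503°, 9.402°, 255.385°, 54.913°.
Largest gap = 255.385° ⇒ minimal covering band is its complement: 360° − 255.385° = 104.615°.
Band runs from +130.906° eastward to -124.479°, crossing the antimeridian.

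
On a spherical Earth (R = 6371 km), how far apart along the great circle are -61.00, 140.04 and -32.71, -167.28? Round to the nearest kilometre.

Δλ = -167.28 − 140.04 = -307.32°; wrapped into (−180°, 180°]: 52.68°.
Δφ = -32.71 − -61.00 = 28.29°.
a = sin²(Δφ/2) + cos φ₁ · cos φ₂ · sin²(Δλ/2) = 0.140027.
c = 2·atan2(√a, √(1−a)) = 0.76707 rad → d = 6371·c ≈ 4887.02 km.

4887 km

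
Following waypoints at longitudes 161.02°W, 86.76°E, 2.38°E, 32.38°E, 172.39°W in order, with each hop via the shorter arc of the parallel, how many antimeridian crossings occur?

2

Leg 1: -161.02° → +86.76°, shortest Δλ = -112.22° (west) — crosses 180°.
Leg 2: +86.76° → +2.38°, shortest Δλ = -84.38° (west) — does not cross 180°.
Leg 3: +2.38° → +32.38°, shortest Δλ = 30.0° (east) — does not cross 180°.
Leg 4: +32.38° → -172.39°, shortest Δλ = 155.23° (east) — crosses 180°.
Total crossings: 2.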